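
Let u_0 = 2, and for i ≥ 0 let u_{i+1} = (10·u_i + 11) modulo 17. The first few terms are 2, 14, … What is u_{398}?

u_0 = 2,  u_1 = 14,  u_2 = 15,  u_3 = 8,  u_4 = 6,  u_5 = 3,  u_6 = 7,  u_7 = 13,  u_8 = 5,  u_9 = 10,  u_{10} = 9,  u_{11} = 16,  u_{12} = 1,  u_{13} = 4,  u_{14} = 0,  u_{15} = 11,  u_{16} = 2.
The sequence repeats with period 16.
(398 - 0) mod 16 = 14, so u_{398} = u_{14} = 0.

0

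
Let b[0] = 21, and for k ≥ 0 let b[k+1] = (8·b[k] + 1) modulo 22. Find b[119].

19

We have b[0] = 21,  b[1] = 15,  b[2] = 11,  b[3] = 1,  b[4] = 9,  b[5] = 7,  b[6] = 13,  b[7] = 17,  b[8] = 5,  b[9] = 19,  b[10] = 21.
Since b[10] = b[0] = 21, the sequence is periodic with period 10.
(119 - 0) mod 10 = 9, so b[119] = b[9] = 19.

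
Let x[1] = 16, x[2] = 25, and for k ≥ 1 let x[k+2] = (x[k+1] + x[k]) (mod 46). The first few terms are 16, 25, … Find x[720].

x[1] = 16, x[2] = 25, x[3] = 41, x[4] = 20, x[5] = 15, x[6] = 35, x[7] = 4, x[8] = 39, x[9] = 43, x[10] = 36, x[11] = 33, x[12] = 23, x[13] = 10, x[14] = 33, x[15] = 43, x[16] = 30, x[17] = 27, x[18] = 11, x[19] = 38, x[20] = 3, x[21] = 41, x[22] = 44, x[23] = 39, x[24] = 37, x[25] = 30, x[26] = 21, x[27] = 5, x[28] = 26, x[29] = 31, x[30] = 11, x[31] = 42, x[32] = 7, x[33] = 3, x[34] = 10, x[35] = 13, x[36] = 23, x[37] = 36, x[38] = 13, x[39] = 3, x[40] = 16, x[41] = 19, x[42] = 35, x[43] = 8, x[44] = 43, x[45] = 5, x[46] = 2, x[47] = 7, x[48] = 9, x[49] = 16, x[50] = 25.
The sequence repeats with period 48.
(720 - 1) mod 48 = 47, so x[720] = x[48] = 9.

9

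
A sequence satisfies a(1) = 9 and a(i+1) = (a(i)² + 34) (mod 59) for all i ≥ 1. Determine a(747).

Listing terms: a(1) = 9, a(2) = 56, a(3) = 43, a(4) = 54, a(5) = 0, a(6) = 34, a(7) = 10, a(8) = 16, a(9) = 54.
Since a(9) = a(4) = 54, the sequence is eventually periodic: after a pre-period of length 3 it cycles with period 5.
For i ≥ 4, a(i) depends only on (i - 4) mod 5. (747 - 4) mod 5 = 3, so a(747) = a(7) = 10.

10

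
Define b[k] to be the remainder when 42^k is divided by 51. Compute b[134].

Listing terms: b[1] = 42; b[2] = 30; b[3] = 36; b[4] = 33; b[5] = 9; b[6] = 21; b[7] = 15; b[8] = 18; b[9] = 42.
Since b[9] = b[1] = 42, the sequence is periodic with period 8.
(134 - 1) mod 8 = 5, so b[134] = b[6] = 21.

21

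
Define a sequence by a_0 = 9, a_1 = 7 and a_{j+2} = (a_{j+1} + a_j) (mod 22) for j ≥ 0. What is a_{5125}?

Listing terms: a_0 = 9; a_1 = 7; a_2 = 16; a_3 = 1; a_4 = 17; a_5 = 18; a_6 = 13; a_7 = 9; a_8 = 0; a_9 = 9; a_{10} = 9; a_{11} = 18; a_{12} = 5; a_{13} = 1; a_{14} = 6; a_{15} = 7; a_{16} = 13; a_{17} = 20; a_{18} = 11; a_{19} = 9; a_{20} = 20; a_{21} = 7; a_{22} = 5; a_{23} = 12; a_{24} = 17; a_{25} = 7; a_{26} = 2; a_{27} = 9; a_{28} = 11; a_{29} = 20; a_{30} = 9; a_{31} = 7.
Since (a_{30}, a_{31}) = (a_0, a_1) = (9, 7) (two consecutive terms determine the rest), the sequence is periodic with period 30.
(5125 - 0) mod 30 = 25, so a_{5125} = a_{25} = 7.

7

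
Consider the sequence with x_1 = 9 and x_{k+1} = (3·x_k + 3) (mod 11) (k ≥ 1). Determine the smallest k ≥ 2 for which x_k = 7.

4

x_1 = 9,  x_2 = 8,  x_3 = 5,  x_4 = 7,  x_5 = 2,  x_6 = 9.
Since x_6 = x_1 = 9, the sequence is periodic with period 5.
The value 7 first appears (with k ≥ 2) at x_4.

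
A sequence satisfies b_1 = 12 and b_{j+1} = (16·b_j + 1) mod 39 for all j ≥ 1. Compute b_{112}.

Listing terms: b_1 = 12; b_2 = 37; b_3 = 8; b_4 = 12.
Since b_4 = b_1 = 12, the sequence is periodic with period 3.
So b_{112} = b_{1 + ((112-1) mod 3)} = b_1 = 12.

12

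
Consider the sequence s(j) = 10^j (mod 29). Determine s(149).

18

We have s(1) = 10; s(2) = 13; s(3) = 14; s(4) = 24; s(5) = 8; s(6) = 22; s(7) = 17; s(8) = 25; s(9) = 18; s(10) = 6; s(11) = 2; s(12) = 20; s(13) = 26; s(14) = 28; s(15) = 19; s(16) = 16; s(17) = 15; s(18) = 5; s(19) = 21; s(20) = 7; s(21) = 12; s(22) = 4; s(23) = 11; s(24) = 23; s(25) = 27; s(26) = 9; s(27) = 3; s(28) = 1; s(29) = 10.
The sequence repeats with period 28.
So s(149) = s(1 + ((149-1) mod 28)) = s(9) = 18.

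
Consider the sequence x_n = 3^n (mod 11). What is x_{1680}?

We have x_0 = 1,  x_1 = 3,  x_2 = 9,  x_3 = 5,  x_4 = 4,  x_5 = 1.
Since x_5 = x_0 = 1, the sequence is periodic with period 5.
So x_{1680} = x_{0 + ((1680-0) mod 5)} = x_0 = 1.

1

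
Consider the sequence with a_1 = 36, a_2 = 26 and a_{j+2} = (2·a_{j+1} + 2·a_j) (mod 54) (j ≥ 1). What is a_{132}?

a_1 = 36,  a_2 = 26,  a_3 = 16,  a_4 = 30,  a_5 = 38,  a_6 = 28,  a_7 = 24,  a_8 = 50,  a_9 = 40,  a_{10} = 18,  a_{11} = 8,  a_{12} = 52,  a_{13} = 12,  a_{14} = 20,  a_{15} = 10,  a_{16} = 6,  a_{17} = 32,  a_{18} = 22,  a_{19} = 0,  a_{20} = 44,  a_{21} = 34,  a_{22} = 48,  a_{23} = 2,  a_{24} = 46,  a_{25} = 42,  a_{26} = 14,  a_{27} = 4,  a_{28} = 36,  a_{29} = 26.
Since (a_{28}, a_{29}) = (a_1, a_2) = (36, 26) (two consecutive terms determine the rest), the sequence is periodic with period 27.
(132 - 1) mod 27 = 23, so a_{132} = a_{24} = 46.

46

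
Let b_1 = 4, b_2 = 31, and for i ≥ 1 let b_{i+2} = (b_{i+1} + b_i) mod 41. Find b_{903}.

Listing terms: b_1 = 4, b_2 = 31, b_3 = 35, b_4 = 25, b_5 = 19, b_6 = 3, b_7 = 22, b_8 = 25, b_9 = 6, b_{10} = 31, b_{11} = 37, b_{12} = 27, b_{13} = 23, b_{14} = 9, b_{15} = 32, b_{16} = 0, b_{17} = 32, b_{18} = 32, b_{19} = 23, b_{20} = 14, b_{21} = 37, b_{22} = 10, b_{23} = 6, b_{24} = 16, b_{25} = 22, b_{26} = 38, b_{27} = 19, b_{28} = 16, b_{29} = 35, b_{30} = 10, b_{31} = 4, b_{32} = 14, b_{33} = 18, b_{34} = 32, b_{35} = 9, b_{36} = 0, b_{37} = 9, b_{38} = 9, b_{39} = 18, b_{40} = 27, b_{41} = 4, b_{42} = 31.
Since (b_{41}, b_{42}) = (b_1, b_2) = (4, 31) (two consecutive terms determine the rest), the sequence is periodic with period 40.
(903 - 1) mod 40 = 22, so b_{903} = b_{23} = 6.

6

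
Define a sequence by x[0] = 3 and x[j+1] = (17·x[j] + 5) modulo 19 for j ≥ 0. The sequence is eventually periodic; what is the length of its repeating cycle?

9

Listing terms: x[0] = 3,  x[1] = 18,  x[2] = 7,  x[3] = 10,  x[4] = 4,  x[5] = 16,  x[6] = 11,  x[7] = 2,  x[8] = 1,  x[9] = 3.
The sequence repeats with period 9.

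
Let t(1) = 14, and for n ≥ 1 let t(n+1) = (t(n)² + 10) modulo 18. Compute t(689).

8

We have t(1) = 14, t(2) = 8, t(3) = 2, t(4) = 14.
The sequence repeats with period 3.
So t(689) = t(1 + ((689-1) mod 3)) = t(2) = 8.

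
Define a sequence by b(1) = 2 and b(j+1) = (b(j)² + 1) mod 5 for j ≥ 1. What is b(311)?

0

Computing terms: b(1) = 2; b(2) = 0; b(3) = 1; b(4) = 2.
The sequence repeats with period 3.
(311 - 1) mod 3 = 1, so b(311) = b(2) = 0.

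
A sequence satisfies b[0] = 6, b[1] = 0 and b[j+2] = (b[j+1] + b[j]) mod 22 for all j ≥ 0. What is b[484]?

12

b[0] = 6, b[1] = 0, b[2] = 6, b[3] = 6, b[4] = 12, b[5] = 18, b[6] = 8, b[7] = 4, b[8] = 12, b[9] = 16, b[10] = 6, b[11] = 0.
The sequence repeats with period 10.
(484 - 0) mod 10 = 4, so b[484] = b[4] = 12.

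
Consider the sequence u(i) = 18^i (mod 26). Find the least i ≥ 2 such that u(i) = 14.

Listing terms: u(1) = 18; u(2) = 12; u(3) = 8; u(4) = 14; u(5) = 18.
Since u(5) = u(1) = 18, the sequence is periodic with period 4.
The value 14 first appears (with i ≥ 2) at u(4).

4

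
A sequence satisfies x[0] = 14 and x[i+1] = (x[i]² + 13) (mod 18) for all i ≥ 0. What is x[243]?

Computing terms: x[0] = 14,  x[1] = 11,  x[2] = 8,  x[3] = 5,  x[4] = 2,  x[5] = 17,  x[6] = 14.
The sequence repeats with period 6.
So x[243] = x[0 + ((243-0) mod 6)] = x[3] = 5.

5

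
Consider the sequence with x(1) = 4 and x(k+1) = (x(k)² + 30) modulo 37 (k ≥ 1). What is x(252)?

Listing terms: x(1) = 4,  x(2) = 9,  x(3) = 0,  x(4) = 30,  x(5) = 5,  x(6) = 18,  x(7) = 21,  x(8) = 27,  x(9) = 19,  x(10) = 21.
Since x(10) = x(7) = 21, the sequence is eventually periodic: after a pre-period of length 6 it cycles with period 3.
For k ≥ 7, x(k) depends only on (k - 7) mod 3. (252 - 7) mod 3 = 2, so x(252) = x(9) = 19.

19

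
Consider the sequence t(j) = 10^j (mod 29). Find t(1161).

26

t(0) = 1, t(1) = 10, t(2) = 13, t(3) = 14, t(4) = 24, t(5) = 8, t(6) = 22, t(7) = 17, t(8) = 25, t(9) = 18, t(10) = 6, t(11) = 2, t(12) = 20, t(13) = 26, t(14) = 28, t(15) = 19, t(16) = 16, t(17) = 15, t(18) = 5, t(19) = 21, t(20) = 7, t(21) = 12, t(22) = 4, t(23) = 11, t(24) = 23, t(25) = 27, t(26) = 9, t(27) = 3, t(28) = 1.
The sequence repeats with period 28.
(1161 - 0) mod 28 = 13, so t(1161) = t(13) = 26.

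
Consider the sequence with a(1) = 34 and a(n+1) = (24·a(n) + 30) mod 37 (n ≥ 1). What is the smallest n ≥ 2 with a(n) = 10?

14

Computing terms: a(1) = 34; a(2) = 32; a(3) = 21; a(4) = 16; a(5) = 7; a(6) = 13; a(7) = 9; a(8) = 24; a(9) = 14; a(10) = 33; a(11) = 8; a(12) = 0; a(13) = 30; a(14) = 10; a(15) = 11; a(16) = 35; a(17) = 19; a(18) = 5; a(19) = 2; a(20) = 4; a(21) = 15; a(22) = 20; a(23) = 29; a(24) = 23; a(25) = 27; a(26) = 12; a(27) = 22; a(28) = 3; a(29) = 28; a(30) = 36; a(31) = 6; a(32) = 26; a(33) = 25; a(34) = 1; a(35) = 17; a(36) = 31; a(37) = 34.
The sequence repeats with period 36.
The value 10 first appears (with n ≥ 2) at a(14).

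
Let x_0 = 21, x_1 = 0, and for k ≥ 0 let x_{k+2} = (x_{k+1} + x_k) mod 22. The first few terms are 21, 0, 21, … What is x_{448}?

20

We have x_0 = 21, x_1 = 0, x_2 = 21, x_3 = 21, x_4 = 20, x_5 = 19, x_6 = 17, x_7 = 14, x_8 = 9, x_9 = 1, x_{10} = 10, x_{11} = 11, x_{12} = 21, x_{13} = 10, x_{14} = 9, x_{15} = 19, x_{16} = 6, x_{17} = 3, x_{18} = 9, x_{19} = 12, x_{20} = 21, x_{21} = 11, x_{22} = 10, x_{23} = 21, x_{24} = 9, x_{25} = 8, x_{26} = 17, x_{27} = 3, x_{28} = 20, x_{29} = 1, x_{30} = 21, x_{31} = 0.
Since (x_{30}, x_{31}) = (x_0, x_1) = (21, 0) (two consecutive terms determine the rest), the sequence is periodic with period 30.
(448 - 0) mod 30 = 28, so x_{448} = x_{28} = 20.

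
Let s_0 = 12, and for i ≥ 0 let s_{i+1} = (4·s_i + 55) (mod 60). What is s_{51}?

Listing terms: s_0 = 12; s_1 = 43; s_2 = 47; s_3 = 3; s_4 = 7; s_5 = 23; s_6 = 27; s_7 = 43.
Since s_7 = s_1 = 43, the sequence is eventually periodic: after a pre-period of length 1 it cycles with period 6.
For i ≥ 1, s_i depends only on (i - 1) mod 6. (51 - 1) mod 6 = 2, so s_{51} = s_3 = 3.

3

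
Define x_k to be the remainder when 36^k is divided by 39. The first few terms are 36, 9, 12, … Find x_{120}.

27

We have x_1 = 36; x_2 = 9; x_3 = 12; x_4 = 3; x_5 = 30; x_6 = 27; x_7 = 36.
The sequence repeats with period 6.
(120 - 1) mod 6 = 5, so x_{120} = x_6 = 27.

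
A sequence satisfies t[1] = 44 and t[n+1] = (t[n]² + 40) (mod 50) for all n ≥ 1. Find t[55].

t[1] = 44; t[2] = 26; t[3] = 16; t[4] = 46; t[5] = 6; t[6] = 26.
Since t[6] = t[2] = 26, the sequence is eventually periodic: after a pre-period of length 1 it cycles with period 4.
For n ≥ 2, t[n] depends only on (n - 2) mod 4. (55 - 2) mod 4 = 1, so t[55] = t[3] = 16.

16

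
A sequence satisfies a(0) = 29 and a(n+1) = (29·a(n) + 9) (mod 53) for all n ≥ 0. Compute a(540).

Computing terms: a(0) = 29, a(1) = 2, a(2) = 14, a(3) = 44, a(4) = 13, a(5) = 15, a(6) = 20, a(7) = 6, a(8) = 24, a(9) = 16, a(10) = 49, a(11) = 52, a(12) = 33, a(13) = 12, a(14) = 39, a(15) = 27, a(16) = 50, a(17) = 28, a(18) = 26, a(19) = 21, a(20) = 35, a(21) = 17, a(22) = 25, a(23) = 45, a(24) = 42, a(25) = 8, a(26) = 29.
The sequence repeats with period 26.
So a(540) = a(0 + ((540-0) mod 26)) = a(20) = 35.

35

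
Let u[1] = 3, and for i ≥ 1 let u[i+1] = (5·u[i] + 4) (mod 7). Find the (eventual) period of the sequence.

We have u[1] = 3,  u[2] = 5,  u[3] = 1,  u[4] = 2,  u[5] = 0,  u[6] = 4,  u[7] = 3.
Since u[7] = u[1] = 3, the sequence is periodic with period 6.

6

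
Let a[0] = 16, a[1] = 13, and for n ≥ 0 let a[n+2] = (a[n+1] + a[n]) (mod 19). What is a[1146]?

9

a[0] = 16,  a[1] = 13,  a[2] = 10,  a[3] = 4,  a[4] = 14,  a[5] = 18,  a[6] = 13,  a[7] = 12,  a[8] = 6,  a[9] = 18,  a[10] = 5,  a[11] = 4,  a[12] = 9,  a[13] = 13,  a[14] = 3,  a[15] = 16,  a[16] = 0,  a[17] = 16,  a[18] = 16,  a[19] = 13.
The sequence repeats with period 18.
(1146 - 0) mod 18 = 12, so a[1146] = a[12] = 9.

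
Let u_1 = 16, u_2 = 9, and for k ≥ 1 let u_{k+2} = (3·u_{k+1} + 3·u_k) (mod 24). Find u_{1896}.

Computing terms: u_1 = 16, u_2 = 9, u_3 = 3, u_4 = 12, u_5 = 21, u_6 = 3, u_7 = 0, u_8 = 9, u_9 = 3.
Since (u_8, u_9) = (u_2, u_3) = (9, 3) (two consecutive terms determine the rest), the sequence is eventually periodic: after a pre-period of length 1 it cycles with period 6.
For k ≥ 2, u_k depends only on (k - 2) mod 6. (1896 - 2) mod 6 = 4, so u_{1896} = u_6 = 3.

3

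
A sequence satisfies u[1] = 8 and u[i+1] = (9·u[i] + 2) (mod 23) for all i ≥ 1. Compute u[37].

We have u[1] = 8, u[2] = 5, u[3] = 1, u[4] = 11, u[5] = 9, u[6] = 14, u[7] = 13, u[8] = 4, u[9] = 15, u[10] = 22, u[11] = 16, u[12] = 8.
Since u[12] = u[1] = 8, the sequence is periodic with period 11.
So u[37] = u[1 + ((37-1) mod 11)] = u[4] = 11.

11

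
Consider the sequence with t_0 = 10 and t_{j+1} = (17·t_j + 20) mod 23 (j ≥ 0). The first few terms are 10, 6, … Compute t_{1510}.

8

Computing terms: t_0 = 10; t_1 = 6; t_2 = 7; t_3 = 1; t_4 = 14; t_5 = 5; t_6 = 13; t_7 = 11; t_8 = 0; t_9 = 20; t_{10} = 15; t_{11} = 22; t_{12} = 3; t_{13} = 2; t_{14} = 8; t_{15} = 18; t_{16} = 4; t_{17} = 19; t_{18} = 21; t_{19} = 9; t_{20} = 12; t_{21} = 17; t_{22} = 10.
The sequence repeats with period 22.
So t_{1510} = t_{0 + ((1510-0) mod 22)} = t_{14} = 8.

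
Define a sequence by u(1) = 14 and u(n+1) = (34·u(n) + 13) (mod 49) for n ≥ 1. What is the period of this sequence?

Listing terms: u(1) = 14; u(2) = 48; u(3) = 28; u(4) = 34; u(5) = 42; u(6) = 20; u(7) = 7; u(8) = 6; u(9) = 21; u(10) = 41; u(11) = 35; u(12) = 27; u(13) = 0; u(14) = 13; u(15) = 14.
Since u(15) = u(1) = 14, the sequence is periodic with period 14.

14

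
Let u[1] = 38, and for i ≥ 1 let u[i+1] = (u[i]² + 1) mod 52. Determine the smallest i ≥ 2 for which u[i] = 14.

5

u[1] = 38; u[2] = 41; u[3] = 18; u[4] = 13; u[5] = 14; u[6] = 41.
Since u[6] = u[2] = 41, the sequence is eventually periodic: after a pre-period of length 1 it cycles with period 4.
The value 14 first appears (with i ≥ 2) at u[5].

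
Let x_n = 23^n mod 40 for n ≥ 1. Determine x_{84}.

1

We have x_1 = 23; x_2 = 9; x_3 = 7; x_4 = 1; x_5 = 23.
Since x_5 = x_1 = 23, the sequence is periodic with period 4.
(84 - 1) mod 4 = 3, so x_{84} = x_4 = 1.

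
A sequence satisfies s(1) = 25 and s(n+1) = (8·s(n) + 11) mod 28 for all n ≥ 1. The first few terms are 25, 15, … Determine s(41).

3

We have s(1) = 25, s(2) = 15, s(3) = 19, s(4) = 23, s(5) = 27, s(6) = 3, s(7) = 7, s(8) = 11, s(9) = 15.
Since s(9) = s(2) = 15, the sequence is eventually periodic: after a pre-period of length 1 it cycles with period 7.
For n ≥ 2, s(n) depends only on (n - 2) mod 7. (41 - 2) mod 7 = 4, so s(41) = s(6) = 3.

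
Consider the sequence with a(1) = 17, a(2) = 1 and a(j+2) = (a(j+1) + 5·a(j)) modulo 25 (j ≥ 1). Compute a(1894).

We have a(1) = 17; a(2) = 1; a(3) = 11; a(4) = 16; a(5) = 21; a(6) = 1; a(7) = 6; a(8) = 11; a(9) = 16.
Since (a(8), a(9)) = (a(3), a(4)) = (11, 16) (two consecutive terms determine the rest), the sequence is eventually periodic: after a pre-period of length 2 it cycles with period 5.
For j ≥ 3, a(j) depends only on (j - 3) mod 5. (1894 - 3) mod 5 = 1, so a(1894) = a(4) = 16.

16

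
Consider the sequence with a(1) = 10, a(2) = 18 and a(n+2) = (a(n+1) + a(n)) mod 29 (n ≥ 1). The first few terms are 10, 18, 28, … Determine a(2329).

16

We have a(1) = 10,  a(2) = 18,  a(3) = 28,  a(4) = 17,  a(5) = 16,  a(6) = 4,  a(7) = 20,  a(8) = 24,  a(9) = 15,  a(10) = 10,  a(11) = 25,  a(12) = 6,  a(13) = 2,  a(14) = 8,  a(15) = 10,  a(16) = 18.
The sequence repeats with period 14.
(2329 - 1) mod 14 = 4, so a(2329) = a(5) = 16.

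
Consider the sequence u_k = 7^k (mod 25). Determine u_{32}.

1

Computing terms: u_1 = 7; u_2 = 24; u_3 = 18; u_4 = 1; u_5 = 7.
Since u_5 = u_1 = 7, the sequence is periodic with period 4.
So u_{32} = u_{1 + ((32-1) mod 4)} = u_4 = 1.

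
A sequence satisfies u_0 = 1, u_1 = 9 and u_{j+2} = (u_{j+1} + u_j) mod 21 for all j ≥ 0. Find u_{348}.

20

Computing terms: u_0 = 1,  u_1 = 9,  u_2 = 10,  u_3 = 19,  u_4 = 8,  u_5 = 6,  u_6 = 14,  u_7 = 20,  u_8 = 13,  u_9 = 12,  u_{10} = 4,  u_{11} = 16,  u_{12} = 20,  u_{13} = 15,  u_{14} = 14,  u_{15} = 8,  u_{16} = 1,  u_{17} = 9.
Since (u_{16}, u_{17}) = (u_0, u_1) = (1, 9) (two consecutive terms determine the rest), the sequence is periodic with period 16.
So u_{348} = u_{0 + ((348-0) mod 16)} = u_{12} = 20.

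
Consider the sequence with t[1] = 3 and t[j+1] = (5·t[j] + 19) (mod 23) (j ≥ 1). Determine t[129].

Listing terms: t[1] = 3; t[2] = 11; t[3] = 5; t[4] = 21; t[5] = 9; t[6] = 18; t[7] = 17; t[8] = 12; t[9] = 10; t[10] = 0; t[11] = 19; t[12] = 22; t[13] = 14; t[14] = 20; t[15] = 4; t[16] = 16; t[17] = 7; t[18] = 8; t[19] = 13; t[20] = 15; t[21] = 2; t[22] = 6; t[23] = 3.
The sequence repeats with period 22.
So t[129] = t[1 + ((129-1) mod 22)] = t[19] = 13.

13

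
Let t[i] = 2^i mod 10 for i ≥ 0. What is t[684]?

Listing terms: t[0] = 1; t[1] = 2; t[2] = 4; t[3] = 8; t[4] = 6; t[5] = 2.
Since t[5] = t[1] = 2, the sequence is eventually periodic: after a pre-period of length 1 it cycles with period 4.
For i ≥ 1, t[i] depends only on (i - 1) mod 4. (684 - 1) mod 4 = 3, so t[684] = t[4] = 6.

6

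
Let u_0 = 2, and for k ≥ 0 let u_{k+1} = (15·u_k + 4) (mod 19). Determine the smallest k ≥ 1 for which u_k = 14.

u_0 = 2, u_1 = 15, u_2 = 1, u_3 = 0, u_4 = 4, u_5 = 7, u_6 = 14, u_7 = 5, u_8 = 3, u_9 = 11, u_{10} = 17, u_{11} = 12, u_{12} = 13, u_{13} = 9, u_{14} = 6, u_{15} = 18, u_{16} = 8, u_{17} = 10, u_{18} = 2.
The sequence repeats with period 18.
The value 14 first appears (with k ≥ 1) at u_6.

6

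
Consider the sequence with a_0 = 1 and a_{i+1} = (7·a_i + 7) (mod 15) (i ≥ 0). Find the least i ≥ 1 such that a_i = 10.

Listing terms: a_0 = 1,  a_1 = 14,  a_2 = 0,  a_3 = 7,  a_4 = 11,  a_5 = 9,  a_6 = 10,  a_7 = 2,  a_8 = 6,  a_9 = 4,  a_{10} = 5,  a_{11} = 12,  a_{12} = 1.
Since a_{12} = a_0 = 1, the sequence is periodic with period 12.
The value 10 first appears (with i ≥ 1) at a_6.

6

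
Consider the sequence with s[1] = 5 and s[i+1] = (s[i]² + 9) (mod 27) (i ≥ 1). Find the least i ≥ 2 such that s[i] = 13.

s[1] = 5, s[2] = 7, s[3] = 4, s[4] = 25, s[5] = 13, s[6] = 16, s[7] = 22, s[8] = 7.
Since s[8] = s[2] = 7, the sequence is eventually periodic: after a pre-period of length 1 it cycles with period 6.
The value 13 first appears (with i ≥ 2) at s[5].

5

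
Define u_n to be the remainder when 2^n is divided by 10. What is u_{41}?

2

Listing terms: u_1 = 2, u_2 = 4, u_3 = 8, u_4 = 6, u_5 = 2.
Since u_5 = u_1 = 2, the sequence is periodic with period 4.
So u_{41} = u_{1 + ((41-1) mod 4)} = u_1 = 2.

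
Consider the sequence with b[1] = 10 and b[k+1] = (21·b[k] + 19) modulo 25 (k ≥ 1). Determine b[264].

22

Listing terms: b[1] = 10; b[2] = 4; b[3] = 3; b[4] = 7; b[5] = 16; b[6] = 5; b[7] = 24; b[8] = 23; b[9] = 2; b[10] = 11; b[11] = 0; b[12] = 19; b[13] = 18; b[14] = 22; b[15] = 6; b[16] = 20; b[17] = 14; b[18] = 13; b[19] = 17; b[20] = 1; b[21] = 15; b[22] = 9; b[23] = 8; b[24] = 12; b[25] = 21; b[26] = 10.
The sequence repeats with period 25.
So b[264] = b[1 + ((264-1) mod 25)] = b[14] = 22.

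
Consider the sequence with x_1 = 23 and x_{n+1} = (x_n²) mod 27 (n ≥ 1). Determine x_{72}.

25

Listing terms: x_1 = 23; x_2 = 16; x_3 = 13; x_4 = 7; x_5 = 22; x_6 = 25; x_7 = 4; x_8 = 16.
Since x_8 = x_2 = 16, the sequence is eventually periodic: after a pre-period of length 1 it cycles with period 6.
For n ≥ 2, x_n depends only on (n - 2) mod 6. (72 - 2) mod 6 = 4, so x_{72} = x_6 = 25.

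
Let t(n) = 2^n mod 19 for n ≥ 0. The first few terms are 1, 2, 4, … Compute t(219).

We have t(0) = 1, t(1) = 2, t(2) = 4, t(3) = 8, t(4) = 16, t(5) = 13, t(6) = 7, t(7) = 14, t(8) = 9, t(9) = 18, t(10) = 17, t(11) = 15, t(12) = 11, t(13) = 3, t(14) = 6, t(15) = 12, t(16) = 5, t(17) = 10, t(18) = 1.
The sequence repeats with period 18.
(219 - 0) mod 18 = 3, so t(219) = t(3) = 8.

8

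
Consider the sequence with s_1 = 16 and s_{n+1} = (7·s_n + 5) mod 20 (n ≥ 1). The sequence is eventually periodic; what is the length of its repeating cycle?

We have s_1 = 16, s_2 = 17, s_3 = 4, s_4 = 13, s_5 = 16.
The sequence repeats with period 4.

4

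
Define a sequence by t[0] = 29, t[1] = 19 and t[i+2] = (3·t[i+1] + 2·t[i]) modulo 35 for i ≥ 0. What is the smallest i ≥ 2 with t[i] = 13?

19

We have t[0] = 29; t[1] = 19; t[2] = 10; t[3] = 33; t[4] = 14; t[5] = 3; t[6] = 2; t[7] = 12; t[8] = 5; t[9] = 4; t[10] = 22; t[11] = 4; t[12] = 21; t[13] = 1; t[14] = 10; t[15] = 32; t[16] = 11; t[17] = 27; t[18] = 33; t[19] = 13; t[20] = 0; t[21] = 26; t[22] = 8; t[23] = 6; t[24] = 34; t[25] = 9; t[26] = 25; t[27] = 23; t[28] = 14; t[29] = 18; t[30] = 12; t[31] = 2; t[32] = 30; t[33] = 24; t[34] = 27; t[35] = 24; t[36] = 21; t[37] = 6; t[38] = 25; t[39] = 17; t[40] = 31; t[41] = 22; t[42] = 23; t[43] = 8; t[44] = 0; t[45] = 16; t[46] = 13; t[47] = 1; t[48] = 29; t[49] = 19.
Since (t[48], t[49]) = (t[0], t[1]) = (29, 19) (two consecutive terms determine the rest), the sequence is periodic with period 48.
The value 13 first appears (with i ≥ 2) at t[19].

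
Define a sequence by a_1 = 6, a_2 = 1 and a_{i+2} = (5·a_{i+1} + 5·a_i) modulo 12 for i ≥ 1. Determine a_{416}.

Computing terms: a_1 = 6,  a_2 = 1,  a_3 = 11,  a_4 = 0,  a_5 = 7,  a_6 = 11,  a_7 = 6,  a_8 = 1.
Since (a_7, a_8) = (a_1, a_2) = (6, 1) (two consecutive terms determine the rest), the sequence is periodic with period 6.
(416 - 1) mod 6 = 1, so a_{416} = a_2 = 1.

1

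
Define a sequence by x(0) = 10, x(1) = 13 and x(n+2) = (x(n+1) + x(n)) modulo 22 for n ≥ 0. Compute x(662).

x(0) = 10, x(1) = 13, x(2) = 1, x(3) = 14, x(4) = 15, x(5) = 7, x(6) = 0, x(7) = 7, x(8) = 7, x(9) = 14, x(10) = 21, x(11) = 13, x(12) = 12, x(13) = 3, x(14) = 15, x(15) = 18, x(16) = 11, x(17) = 7, x(18) = 18, x(19) = 3, x(20) = 21, x(21) = 2, x(22) = 1, x(23) = 3, x(24) = 4, x(25) = 7, x(26) = 11, x(27) = 18, x(28) = 7, x(29) = 3, x(30) = 10, x(31) = 13.
Since (x(30), x(31)) = (x(0), x(1)) = (10, 13) (two consecutive terms determine the rest), the sequence is periodic with period 30.
(662 - 0) mod 30 = 2, so x(662) = x(2) = 1.

1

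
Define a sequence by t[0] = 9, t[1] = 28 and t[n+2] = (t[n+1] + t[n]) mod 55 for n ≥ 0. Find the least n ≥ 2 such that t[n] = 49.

t[0] = 9, t[1] = 28, t[2] = 37, t[3] = 10, t[4] = 47, t[5] = 2, t[6] = 49, t[7] = 51, t[8] = 45, t[9] = 41, t[10] = 31, t[11] = 17, t[12] = 48, t[13] = 10, t[14] = 3, t[15] = 13, t[16] = 16, t[17] = 29, t[18] = 45, t[19] = 19, t[20] = 9, t[21] = 28.
The sequence repeats with period 20.
The value 49 first appears (with n ≥ 2) at t[6].

6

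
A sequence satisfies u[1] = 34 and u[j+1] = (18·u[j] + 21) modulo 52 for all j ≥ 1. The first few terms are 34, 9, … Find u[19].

27

Listing terms: u[1] = 34, u[2] = 9, u[3] = 27, u[4] = 39, u[5] = 47, u[6] = 35, u[7] = 27.
Since u[7] = u[3] = 27, the sequence is eventually periodic: after a pre-period of length 2 it cycles with period 4.
For j ≥ 3, u[j] depends only on (j - 3) mod 4. (19 - 3) mod 4 = 0, so u[19] = u[3] = 27.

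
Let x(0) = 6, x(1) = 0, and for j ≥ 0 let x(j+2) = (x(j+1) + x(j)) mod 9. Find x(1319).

x(0) = 6; x(1) = 0; x(2) = 6; x(3) = 6; x(4) = 3; x(5) = 0; x(6) = 3; x(7) = 3; x(8) = 6; x(9) = 0.
Since (x(8), x(9)) = (x(0), x(1)) = (6, 0) (two consecutive terms determine the rest), the sequence is periodic with period 8.
So x(1319) = x(0 + ((1319-0) mod 8)) = x(7) = 3.

3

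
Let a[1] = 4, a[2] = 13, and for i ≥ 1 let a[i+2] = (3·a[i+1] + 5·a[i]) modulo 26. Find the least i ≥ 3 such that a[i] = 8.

a[1] = 4,  a[2] = 13,  a[3] = 7,  a[4] = 8,  a[5] = 7,  a[6] = 9,  a[7] = 10,  a[8] = 23,  a[9] = 15,  a[10] = 4,  a[11] = 9,  a[12] = 21,  a[13] = 4,  a[14] = 13.
Since (a[13], a[14]) = (a[1], a[2]) = (4, 13) (two consecutive terms determine the rest), the sequence is periodic with period 12.
The value 8 first appears (with i ≥ 3) at a[4].

4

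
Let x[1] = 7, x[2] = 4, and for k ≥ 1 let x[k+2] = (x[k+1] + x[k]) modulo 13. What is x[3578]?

9

We have x[1] = 7, x[2] = 4, x[3] = 11, x[4] = 2, x[5] = 0, x[6] = 2, x[7] = 2, x[8] = 4, x[9] = 6, x[10] = 10, x[11] = 3, x[12] = 0, x[13] = 3, x[14] = 3, x[15] = 6, x[16] = 9, x[17] = 2, x[18] = 11, x[19] = 0, x[20] = 11, x[21] = 11, x[22] = 9, x[23] = 7, x[24] = 3, x[25] = 10, x[26] = 0, x[27] = 10, x[28] = 10, x[29] = 7, x[30] = 4.
Since (x[29], x[30]) = (x[1], x[2]) = (7, 4) (two consecutive terms determine the rest), the sequence is periodic with period 28.
(3578 - 1) mod 28 = 21, so x[3578] = x[22] = 9.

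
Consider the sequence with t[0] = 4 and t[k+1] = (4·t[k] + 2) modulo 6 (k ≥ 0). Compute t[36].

4

t[0] = 4; t[1] = 0; t[2] = 2; t[3] = 4.
Since t[3] = t[0] = 4, the sequence is periodic with period 3.
So t[36] = t[0 + ((36-0) mod 3)] = t[0] = 4.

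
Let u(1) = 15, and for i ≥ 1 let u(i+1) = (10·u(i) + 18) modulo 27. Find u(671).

u(1) = 15, u(2) = 6, u(3) = 24, u(4) = 15.
The sequence repeats with period 3.
So u(671) = u(1 + ((671-1) mod 3)) = u(2) = 6.

6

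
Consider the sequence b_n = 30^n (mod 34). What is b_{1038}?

16

Computing terms: b_0 = 1, b_1 = 30, b_2 = 16, b_3 = 4, b_4 = 18, b_5 = 30.
Since b_5 = b_1 = 30, the sequence is eventually periodic: after a pre-period of length 1 it cycles with period 4.
For n ≥ 1, b_n depends only on (n - 1) mod 4. (1038 - 1) mod 4 = 1, so b_{1038} = b_2 = 16.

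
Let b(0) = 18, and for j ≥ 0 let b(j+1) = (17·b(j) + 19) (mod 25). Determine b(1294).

Computing terms: b(0) = 18; b(1) = 0; b(2) = 19; b(3) = 17; b(4) = 8; b(5) = 5; b(6) = 4; b(7) = 12; b(8) = 23; b(9) = 10; b(10) = 14; b(11) = 7; b(12) = 13; b(13) = 15; b(14) = 24; b(15) = 2; b(16) = 3; b(17) = 20; b(18) = 9; b(19) = 22; b(20) = 18.
Since b(20) = b(0) = 18, the sequence is periodic with period 20.
(1294 - 0) mod 20 = 14, so b(1294) = b(14) = 24.

24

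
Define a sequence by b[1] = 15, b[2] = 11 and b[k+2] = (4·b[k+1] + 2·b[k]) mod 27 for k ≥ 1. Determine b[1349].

16

We have b[1] = 15; b[2] = 11; b[3] = 20; b[4] = 21; b[5] = 16; b[6] = 25; b[7] = 24; b[8] = 11; b[9] = 11; b[10] = 12; b[11] = 16; b[12] = 7; b[13] = 6; b[14] = 11; b[15] = 2; b[16] = 3; b[17] = 16; b[18] = 16; b[19] = 15; b[20] = 11.
The sequence repeats with period 18.
So b[1349] = b[1 + ((1349-1) mod 18)] = b[17] = 16.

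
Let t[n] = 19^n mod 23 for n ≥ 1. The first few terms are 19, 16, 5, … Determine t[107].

14

We have t[1] = 19, t[2] = 16, t[3] = 5, t[4] = 3, t[5] = 11, t[6] = 2, t[7] = 15, t[8] = 9, t[9] = 10, t[10] = 6, t[11] = 22, t[12] = 4, t[13] = 7, t[14] = 18, t[15] = 20, t[16] = 12, t[17] = 21, t[18] = 8, t[19] = 14, t[20] = 13, t[21] = 17, t[22] = 1, t[23] = 19.
The sequence repeats with period 22.
(107 - 1) mod 22 = 18, so t[107] = t[19] = 14.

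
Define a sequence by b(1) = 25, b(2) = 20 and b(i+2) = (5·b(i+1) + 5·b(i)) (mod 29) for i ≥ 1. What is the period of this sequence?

Listing terms: b(1) = 25, b(2) = 20, b(3) = 22, b(4) = 7, b(5) = 0, b(6) = 6, b(7) = 1, b(8) = 6, b(9) = 6, b(10) = 2, b(11) = 11, b(12) = 7, b(13) = 3, b(14) = 21, b(15) = 4, b(16) = 9, b(17) = 7, b(18) = 22, b(19) = 0, b(20) = 23, b(21) = 28, b(22) = 23, b(23) = 23, b(24) = 27, b(25) = 18, b(26) = 22, b(27) = 26, b(28) = 8, b(29) = 25, b(30) = 20.
The sequence repeats with period 28.

28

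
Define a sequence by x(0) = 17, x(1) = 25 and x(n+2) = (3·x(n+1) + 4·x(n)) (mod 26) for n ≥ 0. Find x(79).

25

We have x(0) = 17, x(1) = 25, x(2) = 13, x(3) = 9, x(4) = 1, x(5) = 13, x(6) = 17, x(7) = 25.
Since (x(6), x(7)) = (x(0), x(1)) = (17, 25) (two consecutive terms determine the rest), the sequence is periodic with period 6.
So x(79) = x(0 + ((79-0) mod 6)) = x(1) = 25.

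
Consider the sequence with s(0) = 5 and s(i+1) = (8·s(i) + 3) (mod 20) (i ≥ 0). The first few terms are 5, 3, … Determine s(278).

s(0) = 5, s(1) = 3, s(2) = 7, s(3) = 19, s(4) = 15, s(5) = 3.
Since s(5) = s(1) = 3, the sequence is eventually periodic: after a pre-period of length 1 it cycles with period 4.
For i ≥ 1, s(i) depends only on (i - 1) mod 4. (278 - 1) mod 4 = 1, so s(278) = s(2) = 7.

7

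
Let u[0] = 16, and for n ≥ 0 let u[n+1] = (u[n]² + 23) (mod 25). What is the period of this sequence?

We have u[0] = 16,  u[1] = 4,  u[2] = 14,  u[3] = 19,  u[4] = 9,  u[5] = 4.
Since u[5] = u[1] = 4, the sequence is eventually periodic: after a pre-period of length 1 it cycles with period 4.

4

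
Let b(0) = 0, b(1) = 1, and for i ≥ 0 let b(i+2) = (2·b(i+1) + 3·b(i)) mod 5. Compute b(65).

1

We have b(0) = 0,  b(1) = 1,  b(2) = 2,  b(3) = 2,  b(4) = 0,  b(5) = 1.
The sequence repeats with period 4.
So b(65) = b(0 + ((65-0) mod 4)) = b(1) = 1.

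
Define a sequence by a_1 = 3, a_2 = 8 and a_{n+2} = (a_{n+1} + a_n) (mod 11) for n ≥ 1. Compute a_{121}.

Computing terms: a_1 = 3,  a_2 = 8,  a_3 = 0,  a_4 = 8,  a_5 = 8,  a_6 = 5,  a_7 = 2,  a_8 = 7,  a_9 = 9,  a_{10} = 5,  a_{11} = 3,  a_{12} = 8.
The sequence repeats with period 10.
(121 - 1) mod 10 = 0, so a_{121} = a_1 = 3.

3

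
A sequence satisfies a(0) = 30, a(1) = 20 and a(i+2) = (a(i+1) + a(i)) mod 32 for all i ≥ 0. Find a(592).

Computing terms: a(0) = 30; a(1) = 20; a(2) = 18; a(3) = 6; a(4) = 24; a(5) = 30; a(6) = 22; a(7) = 20; a(8) = 10; a(9) = 30; a(10) = 8; a(11) = 6; a(12) = 14; a(13) = 20; a(14) = 2; a(15) = 22; a(16) = 24; a(17) = 14; a(18) = 6; a(19) = 20; a(20) = 26; a(21) = 14; a(22) = 8; a(23) = 22; a(24) = 30; a(25) = 20.
The sequence repeats with period 24.
(592 - 0) mod 24 = 16, so a(592) = a(16) = 24.

24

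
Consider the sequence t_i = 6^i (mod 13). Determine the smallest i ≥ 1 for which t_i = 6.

Listing terms: t_0 = 1,  t_1 = 6,  t_2 = 10,  t_3 = 8,  t_4 = 9,  t_5 = 2,  t_6 = 12,  t_7 = 7,  t_8 = 3,  t_9 = 5,  t_{10} = 4,  t_{11} = 11,  t_{12} = 1.
The sequence repeats with period 12.
The value 6 first appears (with i ≥ 1) at t_1.

1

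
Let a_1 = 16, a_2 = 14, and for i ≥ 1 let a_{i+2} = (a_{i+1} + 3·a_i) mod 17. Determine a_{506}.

1

Listing terms: a_1 = 16, a_2 = 14, a_3 = 11, a_4 = 2, a_5 = 1, a_6 = 7, a_7 = 10, a_8 = 14, a_9 = 10, a_{10} = 1, a_{11} = 14, a_{12} = 0, a_{13} = 8, a_{14} = 8, a_{15} = 15, a_{16} = 5, a_{17} = 16, a_{18} = 14.
The sequence repeats with period 16.
So a_{506} = a_{1 + ((506-1) mod 16)} = a_{10} = 1.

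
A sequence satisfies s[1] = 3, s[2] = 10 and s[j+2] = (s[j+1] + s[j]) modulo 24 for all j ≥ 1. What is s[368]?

We have s[1] = 3; s[2] = 10; s[3] = 13; s[4] = 23; s[5] = 12; s[6] = 11; s[7] = 23; s[8] = 10; s[9] = 9; s[10] = 19; s[11] = 4; s[12] = 23; s[13] = 3; s[14] = 2; s[15] = 5; s[16] = 7; s[17] = 12; s[18] = 19; s[19] = 7; s[20] = 2; s[21] = 9; s[22] = 11; s[23] = 20; s[24] = 7; s[25] = 3; s[26] = 10.
The sequence repeats with period 24.
(368 - 1) mod 24 = 7, so s[368] = s[8] = 10.

10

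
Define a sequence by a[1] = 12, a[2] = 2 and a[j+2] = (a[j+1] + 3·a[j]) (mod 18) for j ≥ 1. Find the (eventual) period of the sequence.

Listing terms: a[1] = 12, a[2] = 2, a[3] = 2, a[4] = 8, a[5] = 14, a[6] = 2, a[7] = 8.
Since (a[6], a[7]) = (a[3], a[4]) = (2, 8) (two consecutive terms determine the rest), the sequence is eventually periodic: after a pre-period of length 2 it cycles with period 3.

3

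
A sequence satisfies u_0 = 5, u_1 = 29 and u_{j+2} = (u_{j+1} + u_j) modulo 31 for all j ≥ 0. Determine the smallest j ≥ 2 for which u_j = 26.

22

u_0 = 5; u_1 = 29; u_2 = 3; u_3 = 1; u_4 = 4; u_5 = 5; u_6 = 9; u_7 = 14; u_8 = 23; u_9 = 6; u_{10} = 29; u_{11} = 4; u_{12} = 2; u_{13} = 6; u_{14} = 8; u_{15} = 14; u_{16} = 22; u_{17} = 5; u_{18} = 27; u_{19} = 1; u_{20} = 28; u_{21} = 29; u_{22} = 26; u_{23} = 24; u_{24} = 19; u_{25} = 12; u_{26} = 0; u_{27} = 12; u_{28} = 12; u_{29} = 24; u_{30} = 5; u_{31} = 29.
Since (u_{30}, u_{31}) = (u_0, u_1) = (5, 29) (two consecutive terms determine the rest), the sequence is periodic with period 30.
The value 26 first appears (with j ≥ 2) at u_{22}.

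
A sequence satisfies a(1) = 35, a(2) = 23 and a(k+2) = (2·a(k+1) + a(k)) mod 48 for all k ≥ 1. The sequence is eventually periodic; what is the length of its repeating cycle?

8

a(1) = 35,  a(2) = 23,  a(3) = 33,  a(4) = 41,  a(5) = 19,  a(6) = 31,  a(7) = 33,  a(8) = 1,  a(9) = 35,  a(10) = 23.
Since (a(9), a(10)) = (a(1), a(2)) = (35, 23) (two consecutive terms determine the rest), the sequence is periodic with period 8.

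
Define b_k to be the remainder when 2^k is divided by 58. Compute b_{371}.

12

Listing terms: b_1 = 2; b_2 = 4; b_3 = 8; b_4 = 16; b_5 = 32; b_6 = 6; b_7 = 12; b_8 = 24; b_9 = 48; b_{10} = 38; b_{11} = 18; b_{12} = 36; b_{13} = 14; b_{14} = 28; b_{15} = 56; b_{16} = 54; b_{17} = 50; b_{18} = 42; b_{19} = 26; b_{20} = 52; b_{21} = 46; b_{22} = 34; b_{23} = 10; b_{24} = 20; b_{25} = 40; b_{26} = 22; b_{27} = 44; b_{28} = 30; b_{29} = 2.
The sequence repeats with period 28.
(371 - 1) mod 28 = 6, so b_{371} = b_7 = 12.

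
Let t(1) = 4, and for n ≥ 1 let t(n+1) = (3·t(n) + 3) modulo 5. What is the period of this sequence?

4

Computing terms: t(1) = 4, t(2) = 0, t(3) = 3, t(4) = 2, t(5) = 4.
The sequence repeats with period 4.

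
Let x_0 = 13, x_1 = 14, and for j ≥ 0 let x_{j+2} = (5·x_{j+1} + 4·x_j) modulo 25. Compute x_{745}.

Listing terms: x_0 = 13, x_1 = 14, x_2 = 22, x_3 = 16, x_4 = 18, x_5 = 4, x_6 = 17, x_7 = 1, x_8 = 23, x_9 = 19, x_{10} = 12, x_{11} = 11, x_{12} = 3, x_{13} = 9, x_{14} = 7, x_{15} = 21, x_{16} = 8, x_{17} = 24, x_{18} = 2, x_{19} = 6, x_{20} = 13, x_{21} = 14.
The sequence repeats with period 20.
(745 - 0) mod 20 = 5, so x_{745} = x_5 = 4.

4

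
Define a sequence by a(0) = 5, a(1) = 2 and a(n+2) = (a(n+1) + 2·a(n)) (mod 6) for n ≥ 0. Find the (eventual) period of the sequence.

6

a(0) = 5; a(1) = 2; a(2) = 0; a(3) = 4; a(4) = 4; a(5) = 0; a(6) = 2; a(7) = 2; a(8) = 0.
Since (a(7), a(8)) = (a(1), a(2)) = (2, 0) (two consecutive terms determine the rest), the sequence is eventually periodic: after a pre-period of length 1 it cycles with period 6.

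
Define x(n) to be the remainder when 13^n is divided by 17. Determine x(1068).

Listing terms: x(1) = 13,  x(2) = 16,  x(3) = 4,  x(4) = 1,  x(5) = 13.
The sequence repeats with period 4.
(1068 - 1) mod 4 = 3, so x(1068) = x(4) = 1.

1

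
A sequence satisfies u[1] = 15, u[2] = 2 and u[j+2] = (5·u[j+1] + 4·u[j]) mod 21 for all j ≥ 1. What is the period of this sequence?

48

We have u[1] = 15, u[2] = 2, u[3] = 7, u[4] = 1, u[5] = 12, u[6] = 1, u[7] = 11, u[8] = 17, u[9] = 3, u[10] = 20, u[11] = 7, u[12] = 10, u[13] = 15, u[14] = 10, u[15] = 5, u[16] = 2, u[17] = 9, u[18] = 11, u[19] = 7, u[20] = 16, u[21] = 3, u[22] = 16, u[23] = 8, u[24] = 20, u[25] = 6, u[26] = 5, u[27] = 7, u[28] = 13, u[29] = 9, u[30] = 13, u[31] = 17, u[32] = 11, u[33] = 18, u[34] = 8, u[35] = 7, u[36] = 4, u[37] = 6, u[38] = 4, u[39] = 2, u[40] = 5, u[41] = 12, u[42] = 17, u[43] = 7, u[44] = 19, u[45] = 18, u[46] = 19, u[47] = 20, u[48] = 8, u[49] = 15, u[50] = 2.
The sequence repeats with period 48.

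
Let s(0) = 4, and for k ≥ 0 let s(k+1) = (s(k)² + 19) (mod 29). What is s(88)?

18

We have s(0) = 4,  s(1) = 6,  s(2) = 26,  s(3) = 28,  s(4) = 20,  s(5) = 13,  s(6) = 14,  s(7) = 12,  s(8) = 18,  s(9) = 24,  s(10) = 15,  s(11) = 12.
Since s(11) = s(7) = 12, the sequence is eventually periodic: after a pre-period of length 7 it cycles with period 4.
For k ≥ 7, s(k) depends only on (k - 7) mod 4. (88 - 7) mod 4 = 1, so s(88) = s(8) = 18.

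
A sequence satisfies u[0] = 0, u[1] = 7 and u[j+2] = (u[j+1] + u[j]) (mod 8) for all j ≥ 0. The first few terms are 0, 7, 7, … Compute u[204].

0

We have u[0] = 0, u[1] = 7, u[2] = 7, u[3] = 6, u[4] = 5, u[5] = 3, u[6] = 0, u[7] = 3, u[8] = 3, u[9] = 6, u[10] = 1, u[11] = 7, u[12] = 0, u[13] = 7.
Since (u[12], u[13]) = (u[0], u[1]) = (0, 7) (two consecutive terms determine the rest), the sequence is periodic with period 12.
(204 - 0) mod 12 = 0, so u[204] = u[0] = 0.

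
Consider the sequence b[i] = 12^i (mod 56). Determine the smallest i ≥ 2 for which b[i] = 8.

6

b[1] = 12; b[2] = 32; b[3] = 48; b[4] = 16; b[5] = 24; b[6] = 8; b[7] = 40; b[8] = 32.
Since b[8] = b[2] = 32, the sequence is eventually periodic: after a pre-period of length 1 it cycles with period 6.
The value 8 first appears (with i ≥ 2) at b[6].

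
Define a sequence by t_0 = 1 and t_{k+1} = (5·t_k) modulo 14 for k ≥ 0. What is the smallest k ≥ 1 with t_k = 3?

5

t_0 = 1, t_1 = 5, t_2 = 11, t_3 = 13, t_4 = 9, t_5 = 3, t_6 = 1.
Since t_6 = t_0 = 1, the sequence is periodic with period 6.
The value 3 first appears (with k ≥ 1) at t_5.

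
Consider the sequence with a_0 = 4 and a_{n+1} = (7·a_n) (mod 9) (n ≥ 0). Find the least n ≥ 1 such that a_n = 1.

Listing terms: a_0 = 4, a_1 = 1, a_2 = 7, a_3 = 4.
Since a_3 = a_0 = 4, the sequence is periodic with period 3.
The value 1 first appears (with n ≥ 1) at a_1.

1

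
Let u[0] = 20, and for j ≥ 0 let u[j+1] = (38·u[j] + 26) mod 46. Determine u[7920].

Computing terms: u[0] = 20; u[1] = 4; u[2] = 40; u[3] = 28; u[4] = 32; u[5] = 0; u[6] = 26; u[7] = 2; u[8] = 10; u[9] = 38; u[10] = 44; u[11] = 42; u[12] = 12; u[13] = 22; u[14] = 34; u[15] = 30; u[16] = 16; u[17] = 36; u[18] = 14; u[19] = 6; u[20] = 24; u[21] = 18; u[22] = 20.
Since u[22] = u[0] = 20, the sequence is periodic with period 22.
(7920 - 0) mod 22 = 0, so u[7920] = u[0] = 20.

20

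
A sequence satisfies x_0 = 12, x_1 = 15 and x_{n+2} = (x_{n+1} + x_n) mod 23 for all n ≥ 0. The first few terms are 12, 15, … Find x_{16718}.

10

We have x_0 = 12,  x_1 = 15,  x_2 = 4,  x_3 = 19,  x_4 = 0,  x_5 = 19,  x_6 = 19,  x_7 = 15,  x_8 = 11,  x_9 = 3,  x_{10} = 14,  x_{11} = 17,  x_{12} = 8,  x_{13} = 2,  x_{14} = 10,  x_{15} = 12,  x_{16} = 22,  x_{17} = 11,  x_{18} = 10,  x_{19} = 21,  x_{20} = 8,  x_{21} = 6,  x_{22} = 14,  x_{23} = 20,  x_{24} = 11,  x_{25} = 8,  x_{26} = 19,  x_{27} = 4,  x_{28} = 0,  x_{29} = 4,  x_{30} = 4,  x_{31} = 8,  x_{32} = 12,  x_{33} = 20,  x_{34} = 9,  x_{35} = 6,  x_{36} = 15,  x_{37} = 21,  x_{38} = 13,  x_{39} = 11,  x_{40} = 1,  x_{41} = 12,  x_{42} = 13,  x_{43} = 2,  x_{44} = 15,  x_{45} = 17,  x_{46} = 9,  x_{47} = 3,  x_{48} = 12,  x_{49} = 15.
Since (x_{48}, x_{49}) = (x_0, x_1) = (12, 15) (two consecutive terms determine the rest), the sequence is periodic with period 48.
So x_{16718} = x_{0 + ((16718-0) mod 48)} = x_{14} = 10.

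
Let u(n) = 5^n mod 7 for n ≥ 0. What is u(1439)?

3

We have u(0) = 1, u(1) = 5, u(2) = 4, u(3) = 6, u(4) = 2, u(5) = 3, u(6) = 1.
The sequence repeats with period 6.
So u(1439) = u(0 + ((1439-0) mod 6)) = u(5) = 3.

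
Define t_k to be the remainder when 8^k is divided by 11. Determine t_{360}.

Listing terms: t_0 = 1,  t_1 = 8,  t_2 = 9,  t_3 = 6,  t_4 = 4,  t_5 = 10,  t_6 = 3,  t_7 = 2,  t_8 = 5,  t_9 = 7,  t_{10} = 1.
The sequence repeats with period 10.
(360 - 0) mod 10 = 0, so t_{360} = t_0 = 1.

1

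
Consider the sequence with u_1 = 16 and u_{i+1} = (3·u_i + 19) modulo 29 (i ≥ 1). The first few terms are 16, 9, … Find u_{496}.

We have u_1 = 16,  u_2 = 9,  u_3 = 17,  u_4 = 12,  u_5 = 26,  u_6 = 10,  u_7 = 20,  u_8 = 21,  u_9 = 24,  u_{10} = 4,  u_{11} = 2,  u_{12} = 25,  u_{13} = 7,  u_{14} = 11,  u_{15} = 23,  u_{16} = 1,  u_{17} = 22,  u_{18} = 27,  u_{19} = 13,  u_{20} = 0,  u_{21} = 19,  u_{22} = 18,  u_{23} = 15,  u_{24} = 6,  u_{25} = 8,  u_{26} = 14,  u_{27} = 3,  u_{28} = 28,  u_{29} = 16.
The sequence repeats with period 28.
So u_{496} = u_{1 + ((496-1) mod 28)} = u_{20} = 0.

0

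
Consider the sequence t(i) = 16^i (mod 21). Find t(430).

16

Computing terms: t(0) = 1,  t(1) = 16,  t(2) = 4,  t(3) = 1.
Since t(3) = t(0) = 1, the sequence is periodic with period 3.
So t(430) = t(0 + ((430-0) mod 3)) = t(1) = 16.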